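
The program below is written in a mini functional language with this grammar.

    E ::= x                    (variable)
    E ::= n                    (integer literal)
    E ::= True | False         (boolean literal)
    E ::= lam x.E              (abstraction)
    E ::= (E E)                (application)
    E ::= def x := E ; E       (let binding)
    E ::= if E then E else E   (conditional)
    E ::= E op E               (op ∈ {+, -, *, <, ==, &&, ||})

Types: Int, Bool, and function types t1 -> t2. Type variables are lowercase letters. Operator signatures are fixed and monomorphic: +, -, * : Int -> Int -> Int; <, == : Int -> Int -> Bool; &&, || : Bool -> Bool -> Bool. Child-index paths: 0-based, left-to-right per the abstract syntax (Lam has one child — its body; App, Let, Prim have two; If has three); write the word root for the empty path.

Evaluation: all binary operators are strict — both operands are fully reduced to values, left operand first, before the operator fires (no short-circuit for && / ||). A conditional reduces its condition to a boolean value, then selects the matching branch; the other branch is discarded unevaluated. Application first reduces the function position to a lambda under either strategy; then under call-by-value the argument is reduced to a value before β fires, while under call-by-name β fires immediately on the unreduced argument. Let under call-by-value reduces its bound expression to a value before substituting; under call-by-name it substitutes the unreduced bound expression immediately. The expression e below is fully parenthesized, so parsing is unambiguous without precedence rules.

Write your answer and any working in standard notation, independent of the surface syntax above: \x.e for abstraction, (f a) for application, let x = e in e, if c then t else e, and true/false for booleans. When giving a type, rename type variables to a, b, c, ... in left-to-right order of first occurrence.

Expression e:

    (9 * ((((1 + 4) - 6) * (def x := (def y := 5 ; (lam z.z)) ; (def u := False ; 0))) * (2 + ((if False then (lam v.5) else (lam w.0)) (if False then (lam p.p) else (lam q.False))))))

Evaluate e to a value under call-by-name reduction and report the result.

Answer: 0

Derivation:
step 0: (9 * ((((1 + 4) - 6) * (let x = (let y = 5 in (\z.z)) in (let u = false in 0))) * (2 + ((if false then (\v.5) else (\w.0)) (if false then (\p.p) else (\q.false))))))
step 1: [delta@1.0.0.0] (9 * (((5 - 6) * (let x = (let y = 5 in (\z.z)) in (let u = false in 0))) * (2 + ((if false then (\v.5) else (\w.0)) (if false then (\p.p) else (\q.false))))))
step 2: [delta@1.0.0] (9 * ((-1 * (let x = (let y = 5 in (\z.z)) in (let u = false in 0))) * (2 + ((if false then (\v.5) else (\w.0)) (if false then (\p.p) else (\q.false))))))
step 3: [let@1.0.1] (9 * ((-1 * (let u = false in 0)) * (2 + ((if false then (\v.5) else (\w.0)) (if false then (\p.p) else (\q.false))))))
step 4: [let@1.0.1] (9 * ((-1 * 0) * (2 + ((if false then (\v.5) else (\w.0)) (if false then (\p.p) else (\q.false))))))
step 5: [delta@1.0] (9 * (0 * (2 + ((if false then (\v.5) else (\w.0)) (if false then (\p.p) else (\q.false))))))
step 6: [if@1.1.1.0] (9 * (0 * (2 + ((\w.0) (if false then (\p.p) else (\q.false))))))
step 7: [beta@1.1.1] (9 * (0 * (2 + 0)))
step 8: [delta@1.1] (9 * (0 * 2))
step 9: [delta@1] (9 * 0)
step 10: [delta@root] 0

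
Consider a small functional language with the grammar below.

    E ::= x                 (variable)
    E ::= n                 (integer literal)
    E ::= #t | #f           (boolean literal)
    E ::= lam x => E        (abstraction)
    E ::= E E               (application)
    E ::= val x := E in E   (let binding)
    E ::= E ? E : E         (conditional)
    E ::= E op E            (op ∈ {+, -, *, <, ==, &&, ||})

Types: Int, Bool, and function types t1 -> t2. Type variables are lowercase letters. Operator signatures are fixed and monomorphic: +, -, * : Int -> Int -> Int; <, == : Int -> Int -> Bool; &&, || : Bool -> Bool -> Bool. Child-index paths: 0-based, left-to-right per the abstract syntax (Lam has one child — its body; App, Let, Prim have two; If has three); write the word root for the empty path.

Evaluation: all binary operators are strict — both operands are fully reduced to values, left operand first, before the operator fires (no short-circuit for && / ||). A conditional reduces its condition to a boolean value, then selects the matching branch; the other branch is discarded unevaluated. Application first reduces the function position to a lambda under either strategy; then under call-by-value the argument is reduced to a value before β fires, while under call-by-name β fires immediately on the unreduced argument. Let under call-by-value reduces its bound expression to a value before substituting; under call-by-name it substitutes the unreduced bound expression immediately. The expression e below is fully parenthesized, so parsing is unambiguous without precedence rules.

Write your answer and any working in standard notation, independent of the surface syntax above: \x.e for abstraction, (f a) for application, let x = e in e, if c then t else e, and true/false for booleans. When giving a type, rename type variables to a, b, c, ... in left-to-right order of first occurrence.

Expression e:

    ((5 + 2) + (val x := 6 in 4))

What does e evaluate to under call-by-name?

Answer: 11

Working:
step 0: ((5 + 2) + (let x = 6 in 4))
step 1: [delta@0] (7 + (let x = 6 in 4))
step 2: [let@1] (7 + 4)
step 3: [delta@root] 11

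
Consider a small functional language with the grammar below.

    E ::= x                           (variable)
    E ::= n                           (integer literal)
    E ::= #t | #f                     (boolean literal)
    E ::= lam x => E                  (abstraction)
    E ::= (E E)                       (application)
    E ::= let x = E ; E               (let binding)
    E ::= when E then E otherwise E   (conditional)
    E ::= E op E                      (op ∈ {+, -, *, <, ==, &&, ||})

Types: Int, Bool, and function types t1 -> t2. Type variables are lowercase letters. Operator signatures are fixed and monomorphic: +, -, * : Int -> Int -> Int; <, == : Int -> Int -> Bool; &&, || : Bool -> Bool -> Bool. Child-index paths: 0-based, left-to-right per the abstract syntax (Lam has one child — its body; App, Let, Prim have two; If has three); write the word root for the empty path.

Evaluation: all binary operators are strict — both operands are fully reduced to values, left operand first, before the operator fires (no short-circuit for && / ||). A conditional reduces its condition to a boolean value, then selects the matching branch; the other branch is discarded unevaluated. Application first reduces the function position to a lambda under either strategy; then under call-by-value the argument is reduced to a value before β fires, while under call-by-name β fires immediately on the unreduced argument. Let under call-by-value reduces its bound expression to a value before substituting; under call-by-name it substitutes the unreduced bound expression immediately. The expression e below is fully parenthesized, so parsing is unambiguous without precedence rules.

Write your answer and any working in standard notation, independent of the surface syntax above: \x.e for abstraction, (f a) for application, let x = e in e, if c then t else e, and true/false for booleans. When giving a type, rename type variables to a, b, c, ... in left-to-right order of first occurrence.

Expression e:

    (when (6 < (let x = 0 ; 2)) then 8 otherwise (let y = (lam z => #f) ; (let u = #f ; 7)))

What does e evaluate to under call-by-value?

Answer: 7

Derivation:
step 0: (if (6 < (let x = 0 in 2)) then 8 else (let y = (\z.false) in (let u = false in 7)))
step 1: [let@0.1] (if (6 < 2) then 8 else (let y = (\z.false) in (let u = false in 7)))
step 2: [delta@0] (if false then 8 else (let y = (\z.false) in (let u = false in 7)))
step 3: [if@root] (let y = (\z.false) in (let u = false in 7))
step 4: [let@root] (let u = false in 7)
step 5: [let@root] 7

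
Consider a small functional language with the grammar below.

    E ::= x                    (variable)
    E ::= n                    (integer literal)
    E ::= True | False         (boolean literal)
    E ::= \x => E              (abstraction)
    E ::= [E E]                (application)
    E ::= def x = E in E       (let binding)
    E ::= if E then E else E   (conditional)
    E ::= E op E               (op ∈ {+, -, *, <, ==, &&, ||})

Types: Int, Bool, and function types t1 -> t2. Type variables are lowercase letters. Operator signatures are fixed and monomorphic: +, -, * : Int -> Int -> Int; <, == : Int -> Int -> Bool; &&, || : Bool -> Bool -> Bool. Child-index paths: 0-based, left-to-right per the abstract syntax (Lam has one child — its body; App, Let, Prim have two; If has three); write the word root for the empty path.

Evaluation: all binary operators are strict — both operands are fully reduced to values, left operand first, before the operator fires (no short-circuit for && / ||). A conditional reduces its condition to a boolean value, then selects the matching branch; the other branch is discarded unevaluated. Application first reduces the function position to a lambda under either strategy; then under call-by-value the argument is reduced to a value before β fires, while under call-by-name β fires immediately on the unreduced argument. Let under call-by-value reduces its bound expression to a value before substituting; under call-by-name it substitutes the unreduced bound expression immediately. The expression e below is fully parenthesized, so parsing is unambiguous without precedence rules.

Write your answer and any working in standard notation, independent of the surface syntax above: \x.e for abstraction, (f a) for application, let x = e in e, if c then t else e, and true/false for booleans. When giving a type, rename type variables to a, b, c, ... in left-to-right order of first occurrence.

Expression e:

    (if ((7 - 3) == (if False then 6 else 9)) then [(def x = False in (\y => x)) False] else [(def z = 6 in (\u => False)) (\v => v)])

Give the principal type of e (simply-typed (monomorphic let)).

Derivation:
  unify Int ~ Int
  unify Int ~ Int
  unify Int ~ Int
  unify Bool ~ Bool
  unify Int ~ Int
  unify Int ~ Int
  unify Bool ~ Bool
let x : Bool
x : Bool
\y._ : a -> Bool
  unify a -> Bool ~ Bool -> b
  unify a ~ Bool
  unify Bool ~ b
_ _ : Bool
let z : Int
\u._ : c -> Bool
v : d
\v._ : d -> d
  unify c -> Bool ~ (d -> d) -> e
  unify c ~ d -> d
  unify Bool ~ e
_ _ : Bool
  unify Bool ~ Bool

Answer: Bool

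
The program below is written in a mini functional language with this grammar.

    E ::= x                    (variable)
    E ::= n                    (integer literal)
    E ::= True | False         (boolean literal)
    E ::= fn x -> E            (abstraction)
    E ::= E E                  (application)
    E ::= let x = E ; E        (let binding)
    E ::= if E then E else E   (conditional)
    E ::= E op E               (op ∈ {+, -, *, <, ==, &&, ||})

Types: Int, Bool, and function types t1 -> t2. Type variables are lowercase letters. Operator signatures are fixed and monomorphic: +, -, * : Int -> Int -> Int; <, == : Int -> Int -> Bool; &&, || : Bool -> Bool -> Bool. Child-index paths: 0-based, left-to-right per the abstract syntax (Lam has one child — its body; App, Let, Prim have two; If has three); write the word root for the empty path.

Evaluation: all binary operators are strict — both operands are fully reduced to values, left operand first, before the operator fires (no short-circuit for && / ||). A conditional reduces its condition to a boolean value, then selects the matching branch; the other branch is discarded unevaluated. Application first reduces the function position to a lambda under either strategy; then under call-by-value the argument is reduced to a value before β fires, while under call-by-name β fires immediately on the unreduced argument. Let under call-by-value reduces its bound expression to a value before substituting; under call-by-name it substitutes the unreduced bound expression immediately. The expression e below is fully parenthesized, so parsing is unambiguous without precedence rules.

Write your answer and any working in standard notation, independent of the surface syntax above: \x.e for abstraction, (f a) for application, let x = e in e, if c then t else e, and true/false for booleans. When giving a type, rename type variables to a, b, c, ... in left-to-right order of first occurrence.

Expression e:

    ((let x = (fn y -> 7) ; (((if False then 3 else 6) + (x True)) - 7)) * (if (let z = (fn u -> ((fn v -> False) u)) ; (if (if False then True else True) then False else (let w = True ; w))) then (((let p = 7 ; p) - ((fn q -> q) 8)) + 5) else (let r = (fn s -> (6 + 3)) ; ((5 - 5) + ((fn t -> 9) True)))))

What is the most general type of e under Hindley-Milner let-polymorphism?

Answer: Int

Trace:
\y._ : a -> Int
let x : forall. a -> Int
  unify Bool ~ Bool
  unify Int ~ Int
  unify Int ~ Int
x : b -> Int
  unify b -> Int ~ Bool -> c
  unify b ~ Bool
  unify Int ~ c
_ _ : Int
  unify Int ~ Int
  unify Int ~ Int
  unify Int ~ Int
  unify Int ~ Int
\v._ : e -> Bool
u : d
  unify e -> Bool ~ d -> f
  unify e ~ d
  unify Bool ~ f
_ _ : Bool
\u._ : d -> Bool
let z : forall. d -> Bool
  unify Bool ~ Bool
  unify Bool ~ Bool
  unify Bool ~ Bool
let w : Bool
w : Bool
  unify Bool ~ Bool
  unify Bool ~ Bool
let p : Int
p : Int
  unify Int ~ Int
q : g
\q._ : g -> g
  unify g -> g ~ Int -> h
  unify g ~ Int
  unify Int ~ h
_ _ : Int
  unify Int ~ Int
  unify Int ~ Int
  unify Int ~ Int
  unify Int ~ Int
  unify Int ~ Int
\s._ : i -> Int
let r : forall. i -> Int
  unify Int ~ Int
  unify Int ~ Int
  unify Int ~ Int
\t._ : j -> Int
  unify j -> Int ~ Bool -> k
  unify j ~ Bool
  unify Int ~ k
_ _ : Int
  unify Int ~ Int
  unify Int ~ Int
  unify Int ~ Int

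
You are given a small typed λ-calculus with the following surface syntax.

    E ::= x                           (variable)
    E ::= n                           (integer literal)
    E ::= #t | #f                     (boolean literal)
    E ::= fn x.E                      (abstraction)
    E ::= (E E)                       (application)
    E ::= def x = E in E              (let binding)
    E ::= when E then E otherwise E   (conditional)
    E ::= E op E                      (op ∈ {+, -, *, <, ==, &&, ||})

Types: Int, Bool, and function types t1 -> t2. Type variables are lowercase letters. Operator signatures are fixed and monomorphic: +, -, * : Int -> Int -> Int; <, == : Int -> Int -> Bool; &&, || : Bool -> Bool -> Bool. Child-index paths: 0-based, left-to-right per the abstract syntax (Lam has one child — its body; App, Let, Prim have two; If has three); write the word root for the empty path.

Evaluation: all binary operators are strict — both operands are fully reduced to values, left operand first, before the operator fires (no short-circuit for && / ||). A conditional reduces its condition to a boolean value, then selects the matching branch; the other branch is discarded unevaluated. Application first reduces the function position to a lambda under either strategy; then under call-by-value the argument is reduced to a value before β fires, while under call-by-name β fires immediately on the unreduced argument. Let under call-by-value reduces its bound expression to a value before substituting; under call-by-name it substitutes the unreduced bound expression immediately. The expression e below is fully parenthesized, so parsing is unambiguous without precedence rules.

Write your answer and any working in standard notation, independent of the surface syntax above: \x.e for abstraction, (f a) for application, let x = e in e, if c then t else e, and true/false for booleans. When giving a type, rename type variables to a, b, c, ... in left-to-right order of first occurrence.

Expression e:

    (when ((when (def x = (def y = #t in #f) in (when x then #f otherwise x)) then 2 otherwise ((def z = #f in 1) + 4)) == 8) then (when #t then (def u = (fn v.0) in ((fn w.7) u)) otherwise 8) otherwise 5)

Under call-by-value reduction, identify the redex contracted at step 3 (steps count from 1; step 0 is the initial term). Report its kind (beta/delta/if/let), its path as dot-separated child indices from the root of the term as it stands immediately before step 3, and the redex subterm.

Answer: if at 0.0.0 : (if false then false else false)

Trace:
step 0: (if ((if (let x = (let y = true in false) in (if x then false else x)) then 2 else ((let z = false in 1) + 4)) == 8) then (if true then (let u = (\v.0) in ((\w.7) u)) else 8) else 5)
step 1: [let@0.0.0.0] (if ((if (let x = false in (if x then false else x)) then 2 else ((let z = false in 1) + 4)) == 8) then (if true then (let u = (\v.0) in ((\w.7) u)) else 8) else 5)
step 2: [let@0.0.0] (if ((if (if false then false else false) then 2 else ((let z = false in 1) + 4)) == 8) then (if true then (let u = (\v.0) in ((\w.7) u)) else 8) else 5)
step 3: [if@0.0.0] (if ((if false then 2 else ((let z = false in 1) + 4)) == 8) then (if true then (let u = (\v.0) in ((\w.7) u)) else 8) else 5)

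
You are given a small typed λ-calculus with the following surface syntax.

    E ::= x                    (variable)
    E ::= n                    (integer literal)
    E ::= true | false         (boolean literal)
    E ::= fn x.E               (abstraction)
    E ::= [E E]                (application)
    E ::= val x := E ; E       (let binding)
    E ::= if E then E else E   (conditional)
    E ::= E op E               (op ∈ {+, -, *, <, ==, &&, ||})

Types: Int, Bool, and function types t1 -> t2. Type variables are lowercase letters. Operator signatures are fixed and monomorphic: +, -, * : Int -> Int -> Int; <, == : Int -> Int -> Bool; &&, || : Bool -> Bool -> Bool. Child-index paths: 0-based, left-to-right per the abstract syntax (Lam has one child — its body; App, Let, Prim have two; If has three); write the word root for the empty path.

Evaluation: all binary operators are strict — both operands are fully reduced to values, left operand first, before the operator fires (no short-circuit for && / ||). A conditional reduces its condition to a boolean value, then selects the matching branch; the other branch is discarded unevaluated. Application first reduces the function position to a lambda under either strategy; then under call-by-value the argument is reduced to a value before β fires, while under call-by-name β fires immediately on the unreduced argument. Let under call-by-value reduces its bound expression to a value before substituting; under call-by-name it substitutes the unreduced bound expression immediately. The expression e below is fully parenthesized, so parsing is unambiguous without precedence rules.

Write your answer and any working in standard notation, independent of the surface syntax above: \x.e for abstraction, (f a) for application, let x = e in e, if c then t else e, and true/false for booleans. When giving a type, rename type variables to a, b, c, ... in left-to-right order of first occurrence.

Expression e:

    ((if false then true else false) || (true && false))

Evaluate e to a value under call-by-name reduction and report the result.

Trace:
step 0: ((if false then true else false) || (true && false))
step 1: [if@0] (false || (true && false))
step 2: [delta@1] (false || false)
step 3: [delta@root] false

Answer: false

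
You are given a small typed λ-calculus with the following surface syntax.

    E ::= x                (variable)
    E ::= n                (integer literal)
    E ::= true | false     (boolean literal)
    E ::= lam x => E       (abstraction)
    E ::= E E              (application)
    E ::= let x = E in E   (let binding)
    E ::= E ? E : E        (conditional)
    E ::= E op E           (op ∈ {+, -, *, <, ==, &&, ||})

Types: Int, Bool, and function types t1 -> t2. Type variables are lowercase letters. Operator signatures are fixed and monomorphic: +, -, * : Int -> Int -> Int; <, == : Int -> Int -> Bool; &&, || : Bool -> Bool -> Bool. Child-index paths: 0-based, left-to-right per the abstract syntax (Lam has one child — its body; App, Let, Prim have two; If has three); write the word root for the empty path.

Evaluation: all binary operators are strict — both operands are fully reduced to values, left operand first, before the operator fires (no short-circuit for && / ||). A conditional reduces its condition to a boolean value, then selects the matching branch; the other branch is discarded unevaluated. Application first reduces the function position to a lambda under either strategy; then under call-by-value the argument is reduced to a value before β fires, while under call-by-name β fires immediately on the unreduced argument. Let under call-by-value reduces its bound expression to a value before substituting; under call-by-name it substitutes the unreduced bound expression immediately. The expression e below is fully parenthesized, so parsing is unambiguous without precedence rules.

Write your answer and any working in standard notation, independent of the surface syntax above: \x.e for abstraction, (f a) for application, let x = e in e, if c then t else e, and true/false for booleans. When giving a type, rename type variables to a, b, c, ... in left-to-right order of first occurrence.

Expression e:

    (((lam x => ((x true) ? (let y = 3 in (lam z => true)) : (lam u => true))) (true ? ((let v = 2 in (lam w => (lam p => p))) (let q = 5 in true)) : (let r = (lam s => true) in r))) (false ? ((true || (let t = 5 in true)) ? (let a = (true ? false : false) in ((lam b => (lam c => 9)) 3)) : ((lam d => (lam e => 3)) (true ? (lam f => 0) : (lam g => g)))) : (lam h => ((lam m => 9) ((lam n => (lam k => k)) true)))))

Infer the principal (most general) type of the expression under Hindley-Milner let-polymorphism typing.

Working:
x : a
  unify a ~ Bool -> b
_ _ : b
  unify b ~ Bool
let y : Int
\z._ : c -> Bool
\u._ : d -> Bool
  unify c -> Bool ~ d -> Bool
  unify c ~ d
  unify Bool ~ Bool
\x._ : (Bool -> Bool) -> d -> Bool
  unify Bool ~ Bool
let v : Int
p : f
\p._ : f -> f
\w._ : e -> f -> f
let q : Int
  unify e -> f -> f ~ Bool -> g
  unify e ~ Bool
  unify f -> f ~ g
_ _ : f -> f
\s._ : h -> Bool
let r : forall. h -> Bool
r : i -> Bool
  unify f -> f ~ i -> Bool
  unify f ~ i
  unify i ~ Bool
  unify (Bool -> Bool) -> d -> Bool ~ (Bool -> Bool) -> j
  unify Bool -> Bool ~ Bool -> Bool
  unify Bool ~ Bool
  unify Bool ~ Bool
  unify d -> Bool ~ j
_ _ : d -> Bool
  unify Bool ~ Bool
  unify Bool ~ Bool
let t : Int
  unify Bool ~ Bool
  unify Bool ~ Bool
  unify Bool ~ Bool
  unify Bool ~ Bool
let a : Bool
\c._ : l -> Int
\b._ : k -> l -> Int
  unify k -> l -> Int ~ Int -> m
  unify k ~ Int
  unify l -> Int ~ m
_ _ : l -> Int
\e._ : o -> Int
\d._ : n -> o -> Int
  unify Bool ~ Bool
\f._ : p -> Int
g : q
\g._ : q -> q
  unify p -> Int ~ q -> q
  unify p ~ q
  unify Int ~ q
  unify n -> o -> Int ~ (Int -> Int) -> r
  unify n ~ Int -> Int
  unify o -> Int ~ r
_ _ : o -> Int
  unify l -> Int ~ o -> Int
  unify l ~ o
  unify Int ~ Int
\m._ : t -> Int
k : v
\k._ : v -> v
\n._ : u -> v -> v
  unify u -> v -> v ~ Bool -> w
  unify u ~ Bool
  unify v -> v ~ w
_ _ : v -> v
  unify t -> Int ~ (v -> v) -> x
  unify t ~ v -> v
  unify Int ~ x
_ _ : Int
\h._ : s -> Int
  unify o -> Int ~ s -> Int
  unify o ~ s
  unify Int ~ Int
  unify d -> Bool ~ (s -> Int) -> y
  unify d ~ s -> Int
  unify Bool ~ y
_ _ : Bool

Answer: Bool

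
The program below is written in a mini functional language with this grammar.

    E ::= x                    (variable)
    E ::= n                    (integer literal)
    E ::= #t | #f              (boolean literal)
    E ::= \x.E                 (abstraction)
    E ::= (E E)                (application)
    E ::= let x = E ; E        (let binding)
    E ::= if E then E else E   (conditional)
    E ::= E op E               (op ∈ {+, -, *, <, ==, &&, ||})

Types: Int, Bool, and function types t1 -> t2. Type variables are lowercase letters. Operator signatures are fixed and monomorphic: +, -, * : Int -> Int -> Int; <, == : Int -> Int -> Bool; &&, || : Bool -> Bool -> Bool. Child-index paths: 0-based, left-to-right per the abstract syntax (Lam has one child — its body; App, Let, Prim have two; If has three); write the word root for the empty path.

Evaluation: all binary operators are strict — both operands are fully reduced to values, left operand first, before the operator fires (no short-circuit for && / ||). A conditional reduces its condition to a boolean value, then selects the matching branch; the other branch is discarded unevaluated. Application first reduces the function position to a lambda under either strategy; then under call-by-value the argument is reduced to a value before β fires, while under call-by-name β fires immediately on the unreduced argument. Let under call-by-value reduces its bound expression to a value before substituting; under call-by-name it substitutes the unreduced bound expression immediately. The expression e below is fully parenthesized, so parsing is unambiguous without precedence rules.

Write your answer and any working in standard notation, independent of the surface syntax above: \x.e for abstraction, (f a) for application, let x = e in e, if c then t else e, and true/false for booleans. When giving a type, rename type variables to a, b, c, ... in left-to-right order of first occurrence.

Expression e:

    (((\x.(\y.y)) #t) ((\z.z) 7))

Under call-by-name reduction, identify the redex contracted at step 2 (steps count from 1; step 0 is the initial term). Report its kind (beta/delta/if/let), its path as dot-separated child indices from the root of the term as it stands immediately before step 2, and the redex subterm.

Answer: beta at root : ((\y.y) ((\z.z) 7))

Derivation:
step 0: (((\x.(\y.y)) true) ((\z.z) 7))
step 1: [beta@0] ((\y.y) ((\z.z) 7))
step 2: [beta@root] ((\z.z) 7)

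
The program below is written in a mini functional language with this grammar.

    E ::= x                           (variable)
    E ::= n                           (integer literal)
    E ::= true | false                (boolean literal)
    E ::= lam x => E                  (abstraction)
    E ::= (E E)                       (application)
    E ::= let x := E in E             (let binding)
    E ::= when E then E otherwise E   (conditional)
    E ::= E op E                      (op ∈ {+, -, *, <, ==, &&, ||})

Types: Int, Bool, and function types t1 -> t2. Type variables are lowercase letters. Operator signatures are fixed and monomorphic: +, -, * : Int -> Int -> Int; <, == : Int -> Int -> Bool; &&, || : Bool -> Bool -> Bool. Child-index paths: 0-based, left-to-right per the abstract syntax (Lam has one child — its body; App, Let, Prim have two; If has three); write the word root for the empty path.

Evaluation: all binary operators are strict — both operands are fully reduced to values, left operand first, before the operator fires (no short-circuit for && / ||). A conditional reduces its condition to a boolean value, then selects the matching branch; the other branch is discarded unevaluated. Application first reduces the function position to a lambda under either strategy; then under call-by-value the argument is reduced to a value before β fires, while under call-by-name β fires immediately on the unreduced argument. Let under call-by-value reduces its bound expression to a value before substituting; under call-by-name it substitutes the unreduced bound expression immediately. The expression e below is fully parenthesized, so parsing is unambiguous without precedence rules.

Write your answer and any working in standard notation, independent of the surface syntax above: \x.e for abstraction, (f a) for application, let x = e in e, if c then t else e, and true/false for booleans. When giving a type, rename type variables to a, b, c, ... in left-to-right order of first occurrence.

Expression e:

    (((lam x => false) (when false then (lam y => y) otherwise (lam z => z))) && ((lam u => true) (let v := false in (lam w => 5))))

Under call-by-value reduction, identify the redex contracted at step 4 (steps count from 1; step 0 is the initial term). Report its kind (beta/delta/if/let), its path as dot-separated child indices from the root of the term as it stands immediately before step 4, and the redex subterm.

Trace:
step 0: (((\x.false) (if false then (\y.y) else (\z.z))) && ((\u.true) (let v = false in (\w.5))))
step 1: [if@0.1] (((\x.false) (\z.z)) && ((\u.true) (let v = false in (\w.5))))
step 2: [beta@0] (false && ((\u.true) (let v = false in (\w.5))))
step 3: [let@1.1] (false && ((\u.true) (\w.5)))
step 4: [beta@1] (false && true)

Answer: beta at 1 : ((\u.true) (\w.5))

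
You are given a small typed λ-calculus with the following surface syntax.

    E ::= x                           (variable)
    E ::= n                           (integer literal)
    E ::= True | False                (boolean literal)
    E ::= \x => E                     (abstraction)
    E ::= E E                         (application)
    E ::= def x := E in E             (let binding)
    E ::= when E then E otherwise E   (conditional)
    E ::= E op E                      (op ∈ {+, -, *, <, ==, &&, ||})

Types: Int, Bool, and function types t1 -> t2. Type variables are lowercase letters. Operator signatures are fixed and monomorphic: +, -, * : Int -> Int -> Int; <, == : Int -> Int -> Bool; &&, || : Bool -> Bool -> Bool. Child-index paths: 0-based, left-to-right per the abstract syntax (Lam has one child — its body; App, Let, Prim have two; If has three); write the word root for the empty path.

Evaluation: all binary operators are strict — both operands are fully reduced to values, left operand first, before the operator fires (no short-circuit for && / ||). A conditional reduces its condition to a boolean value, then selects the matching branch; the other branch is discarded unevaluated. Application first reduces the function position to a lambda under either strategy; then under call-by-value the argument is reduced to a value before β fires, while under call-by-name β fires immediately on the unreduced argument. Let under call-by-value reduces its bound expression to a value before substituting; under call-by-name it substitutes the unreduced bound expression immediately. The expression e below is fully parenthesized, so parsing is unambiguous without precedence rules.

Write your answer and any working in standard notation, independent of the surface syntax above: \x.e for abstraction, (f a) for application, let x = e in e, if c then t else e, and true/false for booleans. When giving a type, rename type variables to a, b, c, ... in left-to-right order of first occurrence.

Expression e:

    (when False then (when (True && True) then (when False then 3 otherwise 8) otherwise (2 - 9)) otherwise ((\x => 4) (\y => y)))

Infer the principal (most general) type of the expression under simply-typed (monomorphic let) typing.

Trace:
  unify Bool ~ Bool
  unify Bool ~ Bool
  unify Bool ~ Bool
  unify Bool ~ Bool
  unify Bool ~ Bool
  unify Int ~ Int
  unify Int ~ Int
  unify Int ~ Int
  unify Int ~ Int
\x._ : a -> Int
y : b
\y._ : b -> b
  unify a -> Int ~ (b -> b) -> c
  unify a ~ b -> b
  unify Int ~ c
_ _ : Int
  unify Int ~ Int

Answer: Int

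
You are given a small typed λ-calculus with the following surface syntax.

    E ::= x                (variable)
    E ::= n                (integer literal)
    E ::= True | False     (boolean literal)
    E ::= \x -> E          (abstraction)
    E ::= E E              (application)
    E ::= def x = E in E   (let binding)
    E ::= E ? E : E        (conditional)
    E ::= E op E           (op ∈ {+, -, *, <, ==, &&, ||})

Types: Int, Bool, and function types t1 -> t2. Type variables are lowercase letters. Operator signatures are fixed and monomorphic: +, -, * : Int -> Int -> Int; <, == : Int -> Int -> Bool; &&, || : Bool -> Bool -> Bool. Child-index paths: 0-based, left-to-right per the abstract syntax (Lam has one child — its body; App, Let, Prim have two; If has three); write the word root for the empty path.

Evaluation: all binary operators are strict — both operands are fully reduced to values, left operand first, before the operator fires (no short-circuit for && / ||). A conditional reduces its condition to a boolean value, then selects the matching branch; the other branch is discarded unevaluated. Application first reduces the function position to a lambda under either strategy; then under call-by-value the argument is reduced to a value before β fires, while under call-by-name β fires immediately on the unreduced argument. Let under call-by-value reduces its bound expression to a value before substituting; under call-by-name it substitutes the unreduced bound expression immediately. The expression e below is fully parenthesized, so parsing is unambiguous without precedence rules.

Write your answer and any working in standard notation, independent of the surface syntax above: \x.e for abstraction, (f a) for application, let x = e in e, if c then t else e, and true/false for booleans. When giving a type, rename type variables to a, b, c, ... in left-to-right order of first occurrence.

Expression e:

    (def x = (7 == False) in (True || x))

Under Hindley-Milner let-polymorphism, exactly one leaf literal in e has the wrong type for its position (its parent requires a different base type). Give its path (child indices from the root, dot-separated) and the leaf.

Answer: 0.1 : false

Trace:
  unify Int ~ Int
  unify Bool ~ Int
  FAIL: mismatch Bool ~ Int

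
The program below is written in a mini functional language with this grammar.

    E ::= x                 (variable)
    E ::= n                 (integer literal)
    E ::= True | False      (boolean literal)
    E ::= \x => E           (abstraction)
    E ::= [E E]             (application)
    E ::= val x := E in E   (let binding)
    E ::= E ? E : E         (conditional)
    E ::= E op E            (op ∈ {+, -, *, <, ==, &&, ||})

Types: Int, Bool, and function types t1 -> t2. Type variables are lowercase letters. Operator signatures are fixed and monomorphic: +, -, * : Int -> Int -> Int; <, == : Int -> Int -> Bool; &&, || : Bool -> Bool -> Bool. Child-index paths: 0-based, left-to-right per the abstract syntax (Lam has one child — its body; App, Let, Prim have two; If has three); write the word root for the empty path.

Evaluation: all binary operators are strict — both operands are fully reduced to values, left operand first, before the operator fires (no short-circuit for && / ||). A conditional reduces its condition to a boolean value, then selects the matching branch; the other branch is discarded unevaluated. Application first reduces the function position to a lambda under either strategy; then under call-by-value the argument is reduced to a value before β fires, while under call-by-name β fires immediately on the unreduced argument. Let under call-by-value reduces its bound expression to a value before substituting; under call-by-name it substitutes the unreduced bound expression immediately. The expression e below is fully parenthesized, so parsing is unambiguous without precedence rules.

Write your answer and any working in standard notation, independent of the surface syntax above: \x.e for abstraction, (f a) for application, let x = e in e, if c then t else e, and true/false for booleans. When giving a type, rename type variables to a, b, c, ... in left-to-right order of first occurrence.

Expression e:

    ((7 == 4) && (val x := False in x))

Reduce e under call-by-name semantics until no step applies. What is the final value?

Answer: false

Working:
step 0: ((7 == 4) && (let x = false in x))
step 1: [delta@0] (false && (let x = false in x))
step 2: [let@1] (false && false)
step 3: [delta@root] false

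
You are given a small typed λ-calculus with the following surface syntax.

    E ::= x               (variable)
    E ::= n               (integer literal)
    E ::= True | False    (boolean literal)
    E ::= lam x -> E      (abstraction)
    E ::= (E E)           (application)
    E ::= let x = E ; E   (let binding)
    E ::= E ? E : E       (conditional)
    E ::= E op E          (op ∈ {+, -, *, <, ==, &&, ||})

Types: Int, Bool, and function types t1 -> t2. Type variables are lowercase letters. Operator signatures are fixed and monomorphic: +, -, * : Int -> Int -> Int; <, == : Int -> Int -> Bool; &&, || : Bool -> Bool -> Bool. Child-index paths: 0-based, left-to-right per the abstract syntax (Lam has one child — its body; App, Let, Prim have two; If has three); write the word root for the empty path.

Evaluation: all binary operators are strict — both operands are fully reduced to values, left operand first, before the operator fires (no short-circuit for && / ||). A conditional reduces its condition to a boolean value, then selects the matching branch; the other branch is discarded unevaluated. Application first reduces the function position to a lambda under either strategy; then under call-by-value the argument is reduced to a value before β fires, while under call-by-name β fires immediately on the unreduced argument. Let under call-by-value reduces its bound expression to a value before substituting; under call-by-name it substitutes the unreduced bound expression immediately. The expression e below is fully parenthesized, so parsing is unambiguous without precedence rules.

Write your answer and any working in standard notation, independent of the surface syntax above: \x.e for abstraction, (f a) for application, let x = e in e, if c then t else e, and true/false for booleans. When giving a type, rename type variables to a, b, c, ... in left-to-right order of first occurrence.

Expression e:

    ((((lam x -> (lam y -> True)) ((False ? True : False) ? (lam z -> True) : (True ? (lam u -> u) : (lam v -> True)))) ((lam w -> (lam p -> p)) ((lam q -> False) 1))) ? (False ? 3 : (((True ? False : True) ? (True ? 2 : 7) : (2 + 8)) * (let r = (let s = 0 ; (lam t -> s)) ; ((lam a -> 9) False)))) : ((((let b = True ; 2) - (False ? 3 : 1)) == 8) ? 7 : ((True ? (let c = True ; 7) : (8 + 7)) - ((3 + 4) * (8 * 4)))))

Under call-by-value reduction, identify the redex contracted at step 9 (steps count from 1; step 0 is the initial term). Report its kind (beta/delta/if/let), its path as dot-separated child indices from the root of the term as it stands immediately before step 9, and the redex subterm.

Working:
step 0: (if (((\x.(\y.true)) (if (if false then true else false) then (\z.true) else (if true then (\u.u) else (\v.true)))) ((\w.(\p.p)) ((\q.false) 1))) then (if false then 3 else ((if (if true then false else true) then (if true then 2 else 7) else (2 + 8)) * (let r = (let s = 0 in (\t.s)) in ((\a.9) false)))) else (if (((let b = true in 2) - (if false then 3 else 1)) == 8) then 7 else ((if true then (let c = true in 7) else (8 + 7)) - ((3 + 4) * (8 * 4)))))
step 1: [if@0.0.1.0] (if (((\x.(\y.true)) (if false then (\z.true) else (if true then (\u.u) else (\v.true)))) ((\w.(\p.p)) ((\q.false) 1))) then (if false then 3 else ((if (if true then false else true) then (if true then 2 else 7) else (2 + 8)) * (let r = (let s = 0 in (\t.s)) in ((\a.9) false)))) else (if (((let b = true in 2) - (if false then 3 else 1)) == 8) then 7 else ((if true then (let c = true in 7) else (8 + 7)) - ((3 + 4) * (8 * 4)))))
step 2: [if@0.0.1] (if (((\x.(\y.true)) (if true then (\u.u) else (\v.true))) ((\w.(\p.p)) ((\q.false) 1))) then (if false then 3 else ((if (if true then false else true) then (if true then 2 else 7) else (2 + 8)) * (let r = (let s = 0 in (\t.s)) in ((\a.9) false)))) else (if (((let b = true in 2) - (if false then 3 else 1)) == 8) then 7 else ((if true then (let c = true in 7) else (8 + 7)) - ((3 + 4) * (8 * 4)))))
step 3: [if@0.0.1] (if (((\x.(\y.true)) (\u.u)) ((\w.(\p.p)) ((\q.false) 1))) then (if false then 3 else ((if (if true then false else true) then (if true then 2 else 7) else (2 + 8)) * (let r = (let s = 0 in (\t.s)) in ((\a.9) false)))) else (if (((let b = true in 2) - (if false then 3 else 1)) == 8) then 7 else ((if true then (let c = true in 7) else (8 + 7)) - ((3 + 4) * (8 * 4)))))
step 4: [beta@0.0] (if ((\y.true) ((\w.(\p.p)) ((\q.false) 1))) then (if false then 3 else ((if (if true then false else true) then (if true then 2 else 7) else (2 + 8)) * (let r = (let s = 0 in (\t.s)) in ((\a.9) false)))) else (if (((let b = true in 2) - (if false then 3 else 1)) == 8) then 7 else ((if true then (let c = true in 7) else (8 + 7)) - ((3 + 4) * (8 * 4)))))
step 5: [beta@0.1.1] (if ((\y.true) ((\w.(\p.p)) false)) then (if false then 3 else ((if (if true then false else true) then (if true then 2 else 7) else (2 + 8)) * (let r = (let s = 0 in (\t.s)) in ((\a.9) false)))) else (if (((let b = true in 2) - (if false then 3 else 1)) == 8) then 7 else ((if true then (let c = true in 7) else (8 + 7)) - ((3 + 4) * (8 * 4)))))
step 6: [beta@0.1] (if ((\y.true) (\p.p)) then (if false then 3 else ((if (if true then false else true) then (if true then 2 else 7) else (2 + 8)) * (let r = (let s = 0 in (\t.s)) in ((\a.9) false)))) else (if (((let b = true in 2) - (if false then 3 else 1)) == 8) then 7 else ((if true then (let c = true in 7) else (8 + 7)) - ((3 + 4) * (8 * 4)))))
step 7: [beta@0] (if true then (if false then 3 else ((if (if true then false else true) then (if true then 2 else 7) else (2 + 8)) * (let r = (let s = 0 in (\t.s)) in ((\a.9) false)))) else (if (((let b = true in 2) - (if false then 3 else 1)) == 8) then 7 else ((if true then (let c = true in 7) else (8 + 7)) - ((3 + 4) * (8 * 4)))))
step 8: [if@root] (if false then 3 else ((if (if true then false else true) then (if true then 2 else 7) else (2 + 8)) * (let r = (let s = 0 in (\t.s)) in ((\a.9) false))))
step 9: [if@root] ((if (if true then false else true) then (if true then 2 else 7) else (2 + 8)) * (let r = (let s = 0 in (\t.s)) in ((\a.9) false)))

Answer: if at root : (if false then 3 else ((if (if true then false else true) then (if true then 2 else 7) else (2 + 8)) * (let r = (let s = 0 in (\t.s)) in ((\a.9) false))))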